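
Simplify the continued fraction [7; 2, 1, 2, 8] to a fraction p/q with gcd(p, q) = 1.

Compute successive convergents:
a_0 = 7: 7/1
a_1 = 2: 15/2
a_2 = 1: 22/3
a_3 = 2: 59/8
a_4 = 8: 494/67

494/67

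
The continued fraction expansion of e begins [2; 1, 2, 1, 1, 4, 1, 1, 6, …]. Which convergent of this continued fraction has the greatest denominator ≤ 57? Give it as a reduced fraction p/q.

List convergents until the denominator exceeds the bound:
a_0 = 2: 2/1  (≤ bound)
a_1 = 1: 3/1  (≤ bound)
a_2 = 2: 8/3  (≤ bound)
a_3 = 1: 11/4  (≤ bound)
a_4 = 1: 19/7  (≤ bound)
a_5 = 4: 87/32  (≤ bound)
a_6 = 1: 106/39  (≤ bound)
a_7 = 1: 193/71  (> 57, stop)

106/39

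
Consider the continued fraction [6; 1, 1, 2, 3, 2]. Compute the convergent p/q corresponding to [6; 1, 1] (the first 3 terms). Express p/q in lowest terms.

Start with 1.
1 + 1/(1/1) = 1 + 1/1 = 2/1
6 + 1/(2/1) = 6 + 1/2 = 13/2

13/2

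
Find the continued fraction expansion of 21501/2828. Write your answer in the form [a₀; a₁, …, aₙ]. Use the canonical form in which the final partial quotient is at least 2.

Apply division with remainder until the remainder is 0:
21501 = 7·2828 + 1705, so a_0 = 7
2828 = 1·1705 + 1123, so a_1 = 1
1705 = 1·1123 + 582, so a_2 = 1
1123 = 1·582 + 541, so a_3 = 1
582 = 1·541 + 41, so a_4 = 1
541 = 13·41 + 8, so a_5 = 13
41 = 5·8 + 1, so a_6 = 5
8 = 8·1 + 0, so a_7 = 8

[7; 1, 1, 1, 1, 13, 5, 8]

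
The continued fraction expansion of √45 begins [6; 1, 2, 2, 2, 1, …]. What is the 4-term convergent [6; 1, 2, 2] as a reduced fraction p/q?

47/7

Start with 2.
2 + 1/(2/1) = 2 + 1/2 = 5/2
1 + 1/(5/2) = 1 + 2/5 = 7/5
6 + 1/(7/5) = 6 + 5/7 = 47/7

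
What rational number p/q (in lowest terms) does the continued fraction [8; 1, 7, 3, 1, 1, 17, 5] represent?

45755/5153

Starting at the tail and folding back:
Start with 5.
17 + 1/(5/1) = 17 + 1/5 = 86/5
1 + 1/(86/5) = 1 + 5/86 = 91/86
1 + 1/(91/86) = 1 + 86/91 = 177/91
3 + 1/(177/91) = 3 + 91/177 = 622/177
7 + 1/(622/177) = 7 + 177/622 = 4531/622
1 + 1/(4531/622) = 1 + 622/4531 = 5153/4531
8 + 1/(5153/4531) = 8 + 4531/5153 = 45755/5153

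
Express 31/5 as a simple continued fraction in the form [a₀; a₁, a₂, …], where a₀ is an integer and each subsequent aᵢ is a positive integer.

31 ÷ 5 → quotient 6, remainder 1
5 ÷ 1 → quotient 5, remainder 0

[6; 5]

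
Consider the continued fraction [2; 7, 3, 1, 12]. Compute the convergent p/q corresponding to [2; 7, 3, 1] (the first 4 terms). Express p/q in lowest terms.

Collapse the nested fraction from the inside out:
Start with 1.
3 + 1/(1/1) = 3 + 1/1 = 4/1
7 + 1/(4/1) = 7 + 1/4 = 29/4
2 + 1/(29/4) = 2 + 4/29 = 62/29

62/29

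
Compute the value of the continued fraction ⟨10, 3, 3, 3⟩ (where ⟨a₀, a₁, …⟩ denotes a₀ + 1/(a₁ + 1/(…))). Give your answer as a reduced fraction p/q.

340/33

Collapse the nested fraction from the inside out:
Start with 3.
3 + 1/(3/1) = 3 + 1/3 = 10/3
3 + 1/(10/3) = 3 + 3/10 = 33/10
10 + 1/(33/10) = 10 + 10/33 = 340/33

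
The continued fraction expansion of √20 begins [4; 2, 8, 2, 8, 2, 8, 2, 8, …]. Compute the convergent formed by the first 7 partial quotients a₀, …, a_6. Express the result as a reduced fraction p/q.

Start with 8.
2 + 1/(8/1) = 2 + 1/8 = 17/8
8 + 1/(17/8) = 8 + 8/17 = 144/17
2 + 1/(144/17) = 2 + 17/144 = 305/144
8 + 1/(305/144) = 8 + 144/305 = 2584/305
2 + 1/(2584/305) = 2 + 305/2584 = 5473/2584
4 + 1/(5473/2584) = 4 + 2584/5473 = 24476/5473

24476/5473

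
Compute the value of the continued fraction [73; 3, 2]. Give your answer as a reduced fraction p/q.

513/7

Work from the innermost term outward:
Start with 2.
3 + 1/(2/1) = 3 + 1/2 = 7/2
73 + 1/(7/2) = 73 + 2/7 = 513/7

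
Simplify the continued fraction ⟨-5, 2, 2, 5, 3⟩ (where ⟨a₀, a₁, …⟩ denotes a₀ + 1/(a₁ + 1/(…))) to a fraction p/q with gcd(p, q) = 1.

-395/86

a_0 = -5: -5/1
a_1 = 2: -9/2
a_2 = 2: -23/5
a_3 = 5: -124/27
a_4 = 3: -395/86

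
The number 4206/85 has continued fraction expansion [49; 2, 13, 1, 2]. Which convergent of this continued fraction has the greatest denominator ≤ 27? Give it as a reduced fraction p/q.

1336/27

List convergents until the denominator exceeds the bound:
a_0 = 49: 49/1  (≤ bound)
a_1 = 2: 99/2  (≤ bound)
a_2 = 13: 1336/27  (≤ bound)
a_3 = 1: 1435/29  (> 27, stop)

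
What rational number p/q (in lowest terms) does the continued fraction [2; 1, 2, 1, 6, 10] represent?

Starting at the tail and folding back:
Start with 10.
6 + 1/(10/1) = 6 + 1/10 = 61/10
1 + 1/(61/10) = 1 + 10/61 = 71/61
2 + 1/(71/61) = 2 + 61/71 = 203/71
1 + 1/(203/71) = 1 + 71/203 = 274/203
2 + 1/(274/203) = 2 + 203/274 = 751/274

751/274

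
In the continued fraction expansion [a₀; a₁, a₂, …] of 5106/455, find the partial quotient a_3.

1

5106 ÷ 455 → quotient 11, remainder 101
455 ÷ 101 → quotient 4, remainder 51
101 ÷ 51 → quotient 1, remainder 50
51 ÷ 50 → quotient 1, remainder 1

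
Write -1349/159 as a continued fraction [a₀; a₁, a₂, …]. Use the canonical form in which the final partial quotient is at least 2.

[-9; 1, 1, 15, 2, 2]

-1349 = -9·159 + 82, so a_0 = -9
159 = 1·82 + 77, so a_1 = 1
82 = 1·77 + 5, so a_2 = 1
77 = 15·5 + 2, so a_3 = 15
5 = 2·2 + 1, so a_4 = 2
2 = 2·1 + 0, so a_5 = 2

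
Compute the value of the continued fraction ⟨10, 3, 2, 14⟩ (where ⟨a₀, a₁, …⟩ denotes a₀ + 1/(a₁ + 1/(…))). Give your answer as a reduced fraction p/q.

Collapse the nested fraction from the inside out:
Start with 14.
2 + 1/(14/1) = 2 + 1/14 = 29/14
3 + 1/(29/14) = 3 + 14/29 = 101/29
10 + 1/(101/29) = 10 + 29/101 = 1039/101

1039/101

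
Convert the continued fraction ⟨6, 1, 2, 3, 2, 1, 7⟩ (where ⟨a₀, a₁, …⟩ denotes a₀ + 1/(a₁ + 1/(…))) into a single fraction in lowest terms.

1701/254

Use the convergent recurrence hₖ = aₖ·hₖ₋₁ + hₖ₋₂ (and likewise for the denominators kₖ):
a_0 = 6: 6/1
a_1 = 1: 7/1
a_2 = 2: 20/3
a_3 = 3: 67/10
a_4 = 2: 154/23
a_5 = 1: 221/33
a_6 = 7: 1701/254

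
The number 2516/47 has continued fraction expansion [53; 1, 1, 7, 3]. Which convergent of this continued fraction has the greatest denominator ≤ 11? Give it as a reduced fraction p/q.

a_0 = 53: 53/1  (≤ bound)
a_1 = 1: 54/1  (≤ bound)
a_2 = 1: 107/2  (≤ bound)
a_3 = 7: 803/15  (> 11, stop)

107/2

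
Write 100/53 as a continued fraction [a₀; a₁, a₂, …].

[1; 1, 7, 1, 5]

Apply division with remainder until the remainder is 0:
100 ÷ 53 → quotient 1, remainder 47
53 ÷ 47 → quotient 1, remainder 6
47 ÷ 6 → quotient 7, remainder 5
6 ÷ 5 → quotient 1, remainder 1
5 ÷ 1 → quotient 5, remainder 0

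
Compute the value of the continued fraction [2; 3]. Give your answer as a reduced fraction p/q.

7/3

Start with 3.
2 + 1/(3/1) = 2 + 1/3 = 7/3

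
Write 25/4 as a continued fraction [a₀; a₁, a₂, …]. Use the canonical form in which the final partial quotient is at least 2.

Run the Euclidean algorithm, recording each quotient:
25 = 6·4 + 1, so a_0 = 6
4 = 4·1 + 0, so a_1 = 4

[6; 4]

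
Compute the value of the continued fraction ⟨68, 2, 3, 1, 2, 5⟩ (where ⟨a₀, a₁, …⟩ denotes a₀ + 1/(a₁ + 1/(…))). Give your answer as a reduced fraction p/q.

Build up convergents one term at a time:
a_0 = 68: 68/1
a_1 = 2: 137/2
a_2 = 3: 479/7
a_3 = 1: 616/9
a_4 = 2: 1711/25
a_5 = 5: 9171/134

9171/134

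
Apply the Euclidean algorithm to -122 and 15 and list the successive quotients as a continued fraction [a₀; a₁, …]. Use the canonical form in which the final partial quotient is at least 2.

[-9; 1, 6, 2]

Apply division with remainder until the remainder is 0:
-122 = -9·15 + 13, so a_0 = -9
15 = 1·13 + 2, so a_1 = 1
13 = 6·2 + 1, so a_2 = 6
2 = 2·1 + 0, so a_3 = 2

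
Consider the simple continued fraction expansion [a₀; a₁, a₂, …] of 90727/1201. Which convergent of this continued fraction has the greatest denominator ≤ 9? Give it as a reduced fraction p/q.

151/2

a_0 = 75: 75/1  (≤ bound)
a_1 = 1: 76/1  (≤ bound)
a_2 = 1: 151/2  (≤ bound)
a_3 = 5: 831/11  (> 9, stop)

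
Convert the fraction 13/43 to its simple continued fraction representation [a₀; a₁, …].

[0; 3, 3, 4]

13 = 0·43 + 13, so a_0 = 0
43 = 3·13 + 4, so a_1 = 3
13 = 3·4 + 1, so a_2 = 3
4 = 4·1 + 0, so a_3 = 4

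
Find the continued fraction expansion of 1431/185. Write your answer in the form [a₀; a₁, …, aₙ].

[7; 1, 2, 1, 3, 2, 5]

1431 ÷ 185 → quotient 7, remainder 136
185 ÷ 136 → quotient 1, remainder 49
136 ÷ 49 → quotient 2, remainder 38
49 ÷ 38 → quotient 1, remainder 11
38 ÷ 11 → quotient 3, remainder 5
11 ÷ 5 → quotient 2, remainder 1
5 ÷ 1 → quotient 5, remainder 0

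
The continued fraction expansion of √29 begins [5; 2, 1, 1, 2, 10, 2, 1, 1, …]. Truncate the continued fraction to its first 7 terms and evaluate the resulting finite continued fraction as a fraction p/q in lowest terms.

Start with 2.
10 + 1/(2/1) = 10 + 1/2 = 21/2
2 + 1/(21/2) = 2 + 2/21 = 44/21
1 + 1/(44/21) = 1 + 21/44 = 65/44
1 + 1/(65/44) = 1 + 44/65 = 109/65
2 + 1/(109/65) = 2 + 65/109 = 283/109
5 + 1/(283/109) = 5 + 109/283 = 1524/283

1524/283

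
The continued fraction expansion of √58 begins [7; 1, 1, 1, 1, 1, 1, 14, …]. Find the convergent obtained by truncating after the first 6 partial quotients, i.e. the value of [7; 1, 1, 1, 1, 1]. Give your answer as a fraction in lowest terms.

Starting at the tail and folding back:
Start with 1.
1 + 1/(1/1) = 1 + 1/1 = 2/1
1 + 1/(2/1) = 1 + 1/2 = 3/2
1 + 1/(3/2) = 1 + 2/3 = 5/3
1 + 1/(5/3) = 1 + 3/5 = 8/5
7 + 1/(8/5) = 7 + 5/8 = 61/8

61/8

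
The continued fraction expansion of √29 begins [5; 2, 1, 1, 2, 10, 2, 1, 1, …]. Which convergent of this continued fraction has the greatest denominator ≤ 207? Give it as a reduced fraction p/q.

727/135

a_0 = 5: 5/1  (≤ bound)
a_1 = 2: 11/2  (≤ bound)
a_2 = 1: 16/3  (≤ bound)
a_3 = 1: 27/5  (≤ bound)
a_4 = 2: 70/13  (≤ bound)
a_5 = 10: 727/135  (≤ bound)
a_6 = 2: 1524/283  (> 207, stop)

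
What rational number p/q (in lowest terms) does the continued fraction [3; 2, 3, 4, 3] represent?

Start with 3.
4 + 1/(3/1) = 4 + 1/3 = 13/3
3 + 1/(13/3) = 3 + 3/13 = 42/13
2 + 1/(42/13) = 2 + 13/42 = 97/42
3 + 1/(97/42) = 3 + 42/97 = 333/97

333/97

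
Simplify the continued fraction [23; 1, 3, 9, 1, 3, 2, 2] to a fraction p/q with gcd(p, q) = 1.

20953/882

Build up convergents one term at a time:
a_0 = 23: 23/1
a_1 = 1: 24/1
a_2 = 3: 95/4
a_3 = 9: 879/37
a_4 = 1: 974/41
a_5 = 3: 3801/160
a_6 = 2: 8576/361
a_7 = 2: 20953/882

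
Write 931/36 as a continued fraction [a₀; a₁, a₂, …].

931 = 25·36 + 31, so a_0 = 25
36 = 1·31 + 5, so a_1 = 1
31 = 6·5 + 1, so a_2 = 6
5 = 5·1 + 0, so a_3 = 5

[25; 1, 6, 5]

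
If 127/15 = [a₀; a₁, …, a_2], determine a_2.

7

127 = 8·15 + 7, so a_0 = 8
15 = 2·7 + 1, so a_1 = 2
7 = 7·1 + 0, so a_2 = 7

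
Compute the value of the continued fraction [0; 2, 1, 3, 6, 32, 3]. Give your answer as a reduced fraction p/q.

2437/6726

Build up convergents one term at a time:
a_0 = 0: 0/1
a_1 = 2: 1/2
a_2 = 1: 1/3
a_3 = 3: 4/11
a_4 = 6: 25/69
a_5 = 32: 804/2219
a_6 = 3: 2437/6726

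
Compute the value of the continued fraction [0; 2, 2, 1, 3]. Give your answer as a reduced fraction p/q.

Start with 3.
1 + 1/(3/1) = 1 + 1/3 = 4/3
2 + 1/(4/3) = 2 + 3/4 = 11/4
2 + 1/(11/4) = 2 + 4/11 = 26/11
0 + 1/(26/11) = 0 + 11/26 = 11/26

11/26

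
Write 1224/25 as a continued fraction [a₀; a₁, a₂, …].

[48; 1, 24]

1224 ÷ 25 → quotient 48, remainder 24
25 ÷ 24 → quotient 1, remainder 1
24 ÷ 1 → quotient 24, remainder 0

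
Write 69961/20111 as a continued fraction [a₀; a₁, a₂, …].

[3; 2, 11, 3, 1, 5, 37]

69961 = 3·20111 + 9628, so a_0 = 3
20111 = 2·9628 + 855, so a_1 = 2
9628 = 11·855 + 223, so a_2 = 11
855 = 3·223 + 186, so a_3 = 3
223 = 1·186 + 37, so a_4 = 1
186 = 5·37 + 1, so a_5 = 5
37 = 37·1 + 0, so a_6 = 37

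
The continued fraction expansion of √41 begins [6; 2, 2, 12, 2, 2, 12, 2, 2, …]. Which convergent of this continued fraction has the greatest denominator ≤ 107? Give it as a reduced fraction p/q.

397/62

a_0 = 6: 6/1  (≤ bound)
a_1 = 2: 13/2  (≤ bound)
a_2 = 2: 32/5  (≤ bound)
a_3 = 12: 397/62  (≤ bound)
a_4 = 2: 826/129  (> 107, stop)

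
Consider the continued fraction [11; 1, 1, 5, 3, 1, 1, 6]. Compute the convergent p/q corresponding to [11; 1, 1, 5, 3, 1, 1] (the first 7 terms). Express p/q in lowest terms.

935/81

Starting at the tail and folding back:
Start with 1.
1 + 1/(1/1) = 1 + 1/1 = 2/1
3 + 1/(2/1) = 3 + 1/2 = 7/2
5 + 1/(7/2) = 5 + 2/7 = 37/7
1 + 1/(37/7) = 1 + 7/37 = 44/37
1 + 1/(44/37) = 1 + 37/44 = 81/44
11 + 1/(81/44) = 11 + 44/81 = 935/81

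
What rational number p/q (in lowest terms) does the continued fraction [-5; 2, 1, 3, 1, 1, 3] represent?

-413/89

Start with 3.
1 + 1/(3/1) = 1 + 1/3 = 4/3
1 + 1/(4/3) = 1 + 3/4 = 7/4
3 + 1/(7/4) = 3 + 4/7 = 25/7
1 + 1/(25/7) = 1 + 7/25 = 32/25
2 + 1/(32/25) = 2 + 25/32 = 89/32
-5 + 1/(89/32) = -5 + 32/89 = -413/89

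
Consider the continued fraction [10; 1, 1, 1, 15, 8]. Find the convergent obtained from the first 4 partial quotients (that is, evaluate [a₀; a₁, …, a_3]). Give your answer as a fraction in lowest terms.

32/3

Build up convergents one term at a time:
a_0 = 10: 10/1
a_1 = 1: 11/1
a_2 = 1: 21/2
a_3 = 1: 32/3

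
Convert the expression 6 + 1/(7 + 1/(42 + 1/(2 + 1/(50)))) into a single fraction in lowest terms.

Start with 50.
2 + 1/(50/1) = 2 + 1/50 = 101/50
42 + 1/(101/50) = 42 + 50/101 = 4292/101
7 + 1/(4292/101) = 7 + 101/4292 = 30145/4292
6 + 1/(30145/4292) = 6 + 4292/30145 = 185162/30145

185162/30145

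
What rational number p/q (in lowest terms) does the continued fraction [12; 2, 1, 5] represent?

210/17

Start with 5.
1 + 1/(5/1) = 1 + 1/5 = 6/5
2 + 1/(6/5) = 2 + 5/6 = 17/6
12 + 1/(17/6) = 12 + 6/17 = 210/17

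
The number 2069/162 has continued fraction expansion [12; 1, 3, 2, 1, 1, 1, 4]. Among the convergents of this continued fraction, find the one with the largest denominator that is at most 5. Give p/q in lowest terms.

51/4

a_0 = 12: 12/1  (≤ bound)
a_1 = 1: 13/1  (≤ bound)
a_2 = 3: 51/4  (≤ bound)
a_3 = 2: 115/9  (> 5, stop)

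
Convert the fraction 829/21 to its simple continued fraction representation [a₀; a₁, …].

[39; 2, 10]

⌊829/21⌋ = 39, remainder 10
⌊21/10⌋ = 2, remainder 1
⌊10/1⌋ = 10, remainder 0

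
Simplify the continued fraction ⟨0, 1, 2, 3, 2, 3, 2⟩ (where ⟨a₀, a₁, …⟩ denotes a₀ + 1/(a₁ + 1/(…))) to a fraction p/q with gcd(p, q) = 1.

a_0 = 0: 0/1
a_1 = 1: 1/1
a_2 = 2: 2/3
a_3 = 3: 7/10
a_4 = 2: 16/23
a_5 = 3: 55/79
a_6 = 2: 126/181

126/181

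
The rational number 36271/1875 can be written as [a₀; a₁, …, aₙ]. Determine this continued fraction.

⌊36271/1875⌋ = 19, remainder 646
⌊1875/646⌋ = 2, remainder 583
⌊646/583⌋ = 1, remainder 63
⌊583/63⌋ = 9, remainder 16
⌊63/16⌋ = 3, remainder 15
⌊16/15⌋ = 1, remainder 1
⌊15/1⌋ = 15, remainder 0

[19; 2, 1, 9, 3, 1, 15]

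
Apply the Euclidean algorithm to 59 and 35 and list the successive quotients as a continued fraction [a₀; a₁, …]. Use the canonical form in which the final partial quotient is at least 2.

[1; 1, 2, 5, 2]

Repeatedly divide and take the remainder:
59 = 1·35 + 24, so a_0 = 1
35 = 1·24 + 11, so a_1 = 1
24 = 2·11 + 2, so a_2 = 2
11 = 5·2 + 1, so a_3 = 5
2 = 2·1 + 0, so a_4 = 2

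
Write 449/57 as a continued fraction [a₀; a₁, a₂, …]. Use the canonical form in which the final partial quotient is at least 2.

[7; 1, 7, 7]

449 ÷ 57 → quotient 7, remainder 50
57 ÷ 50 → quotient 1, remainder 7
50 ÷ 7 → quotient 7, remainder 1
7 ÷ 1 → quotient 7, remainder 0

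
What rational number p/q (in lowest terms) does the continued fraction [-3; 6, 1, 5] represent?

-117/41

Start with 5.
1 + 1/(5/1) = 1 + 1/5 = 6/5
6 + 1/(6/5) = 6 + 5/6 = 41/6
-3 + 1/(41/6) = -3 + 6/41 = -117/41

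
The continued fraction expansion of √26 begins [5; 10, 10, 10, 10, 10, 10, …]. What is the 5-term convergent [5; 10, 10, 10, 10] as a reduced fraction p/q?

52525/10301

Compute successive convergents:
a_0 = 5: 5/1
a_1 = 10: 51/10
a_2 = 10: 515/101
a_3 = 10: 5201/1020
a_4 = 10: 52525/10301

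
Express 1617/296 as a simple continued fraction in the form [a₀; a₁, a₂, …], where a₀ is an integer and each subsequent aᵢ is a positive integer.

[5; 2, 6, 4, 2, 2]

⌊1617/296⌋ = 5, remainder 137
⌊296/137⌋ = 2, remainder 22
⌊137/22⌋ = 6, remainder 5
⌊22/5⌋ = 4, remainder 2
⌊5/2⌋ = 2, remainder 1
⌊2/1⌋ = 2, remainder 0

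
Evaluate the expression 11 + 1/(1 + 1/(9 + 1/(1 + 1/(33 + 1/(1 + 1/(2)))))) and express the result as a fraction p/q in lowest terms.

13588/1141

a_0 = 11: 11/1
a_1 = 1: 12/1
a_2 = 9: 119/10
a_3 = 1: 131/11
a_4 = 33: 4442/373
a_5 = 1: 4573/384
a_6 = 2: 13588/1141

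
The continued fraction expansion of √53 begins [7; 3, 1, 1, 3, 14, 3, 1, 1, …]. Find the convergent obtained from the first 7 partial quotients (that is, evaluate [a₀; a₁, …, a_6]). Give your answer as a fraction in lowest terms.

7979/1096

Start with 3.
14 + 1/(3/1) = 14 + 1/3 = 43/3
3 + 1/(43/3) = 3 + 3/43 = 132/43
1 + 1/(132/43) = 1 + 43/132 = 175/132
1 + 1/(175/132) = 1 + 132/175 = 307/175
3 + 1/(307/175) = 3 + 175/307 = 1096/307
7 + 1/(1096/307) = 7 + 307/1096 = 7979/1096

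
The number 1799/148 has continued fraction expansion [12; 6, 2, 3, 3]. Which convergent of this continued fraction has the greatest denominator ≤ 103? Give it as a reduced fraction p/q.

547/45

List convergents until the denominator exceeds the bound:
a_0 = 12: 12/1  (≤ bound)
a_1 = 6: 73/6  (≤ bound)
a_2 = 2: 158/13  (≤ bound)
a_3 = 3: 547/45  (≤ bound)
a_4 = 3: 1799/148  (> 103, stop)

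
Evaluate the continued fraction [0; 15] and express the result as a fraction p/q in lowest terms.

1/15

Compute successive convergents:
a_0 = 0: 0/1
a_1 = 15: 1/15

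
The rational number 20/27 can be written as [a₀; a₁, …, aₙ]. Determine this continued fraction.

⌊20/27⌋ = 0, remainder 20
⌊27/20⌋ = 1, remainder 7
⌊20/7⌋ = 2, remainder 6
⌊7/6⌋ = 1, remainder 1
⌊6/1⌋ = 6, remainder 0

[0; 1, 2, 1, 6]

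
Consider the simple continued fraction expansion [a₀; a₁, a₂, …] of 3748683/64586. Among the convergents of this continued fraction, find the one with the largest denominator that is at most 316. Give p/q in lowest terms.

1393/24

a_0 = 58: 58/1  (≤ bound)
a_1 = 23: 1335/23  (≤ bound)
a_2 = 1: 1393/24  (≤ bound)
a_3 = 27: 38946/671  (> 316, stop)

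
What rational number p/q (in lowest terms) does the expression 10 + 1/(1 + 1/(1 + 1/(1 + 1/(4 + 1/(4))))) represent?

628/59

a_0 = 10: 10/1
a_1 = 1: 11/1
a_2 = 1: 21/2
a_3 = 1: 32/3
a_4 = 4: 149/14
a_5 = 4: 628/59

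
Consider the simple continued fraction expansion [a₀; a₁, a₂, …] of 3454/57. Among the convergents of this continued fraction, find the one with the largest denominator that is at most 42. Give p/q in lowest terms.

303/5

List convergents until the denominator exceeds the bound:
a_0 = 60: 60/1  (≤ bound)
a_1 = 1: 61/1  (≤ bound)
a_2 = 1: 121/2  (≤ bound)
a_3 = 2: 303/5  (≤ bound)
a_4 = 11: 3454/57  (> 42, stop)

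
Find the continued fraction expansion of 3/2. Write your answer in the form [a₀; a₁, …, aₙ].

[1; 2]

⌊3/2⌋ = 1, remainder 1
⌊2/1⌋ = 2, remainder 0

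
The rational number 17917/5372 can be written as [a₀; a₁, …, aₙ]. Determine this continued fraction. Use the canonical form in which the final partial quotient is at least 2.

[3; 2, 1, 57, 10, 3]

Repeatedly divide and take the remainder:
⌊17917/5372⌋ = 3, remainder 1801
⌊5372/1801⌋ = 2, remainder 1770
⌊1801/1770⌋ = 1, remainder 31
⌊1770/31⌋ = 57, remainder 3
⌊31/3⌋ = 10, remainder 1
⌊3/1⌋ = 3, remainder 0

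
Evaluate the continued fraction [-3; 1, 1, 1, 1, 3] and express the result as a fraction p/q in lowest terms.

-43/18

Start with 3.
1 + 1/(3/1) = 1 + 1/3 = 4/3
1 + 1/(4/3) = 1 + 3/4 = 7/4
1 + 1/(7/4) = 1 + 4/7 = 11/7
1 + 1/(11/7) = 1 + 7/11 = 18/11
-3 + 1/(18/11) = -3 + 11/18 = -43/18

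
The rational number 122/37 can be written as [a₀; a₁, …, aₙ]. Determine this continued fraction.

122 ÷ 37 → quotient 3, remainder 11
37 ÷ 11 → quotient 3, remainder 4
11 ÷ 4 → quotient 2, remainder 3
4 ÷ 3 → quotient 1, remainder 1
3 ÷ 1 → quotient 3, remainder 0

[3; 3, 2, 1, 3]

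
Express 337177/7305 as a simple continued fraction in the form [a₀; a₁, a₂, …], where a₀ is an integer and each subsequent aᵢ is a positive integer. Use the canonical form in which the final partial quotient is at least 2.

[46; 6, 2, 1, 2, 2, 7, 8]

⌊337177/7305⌋ = 46, remainder 1147
⌊7305/1147⌋ = 6, remainder 423
⌊1147/423⌋ = 2, remainder 301
⌊423/301⌋ = 1, remainder 122
⌊301/122⌋ = 2, remainder 57
⌊122/57⌋ = 2, remainder 8
⌊57/8⌋ = 7, remainder 1
⌊8/1⌋ = 8, remainder 0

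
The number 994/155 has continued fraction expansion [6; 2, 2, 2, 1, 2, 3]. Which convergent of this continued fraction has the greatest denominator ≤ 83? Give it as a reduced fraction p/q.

a_0 = 6: 6/1  (≤ bound)
a_1 = 2: 13/2  (≤ bound)
a_2 = 2: 32/5  (≤ bound)
a_3 = 2: 77/12  (≤ bound)
a_4 = 1: 109/17  (≤ bound)
a_5 = 2: 295/46  (≤ bound)
a_6 = 3: 994/155  (> 83, stop)

295/46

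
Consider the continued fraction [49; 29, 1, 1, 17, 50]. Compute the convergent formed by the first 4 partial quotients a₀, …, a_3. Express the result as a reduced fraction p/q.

2893/59

a_0 = 49: 49/1
a_1 = 29: 1422/29
a_2 = 1: 1471/30
a_3 = 1: 2893/59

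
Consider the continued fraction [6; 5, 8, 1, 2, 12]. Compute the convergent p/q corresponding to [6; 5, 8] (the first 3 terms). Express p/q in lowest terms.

Build up convergents one term at a time:
a_0 = 6: 6/1
a_1 = 5: 31/5
a_2 = 8: 254/41

254/41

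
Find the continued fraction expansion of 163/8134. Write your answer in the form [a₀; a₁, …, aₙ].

[0; 49, 1, 9, 5, 3]

Apply division with remainder until the remainder is 0:
163 ÷ 8134 → quotient 0, remainder 163
8134 ÷ 163 → quotient 49, remainder 147
163 ÷ 147 → quotient 1, remainder 16
147 ÷ 16 → quotient 9, remainder 3
16 ÷ 3 → quotient 5, remainder 1
3 ÷ 1 → quotient 3, remainder 0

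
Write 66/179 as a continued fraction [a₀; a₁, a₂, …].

⌊66/179⌋ = 0, remainder 66
⌊179/66⌋ = 2, remainder 47
⌊66/47⌋ = 1, remainder 19
⌊47/19⌋ = 2, remainder 9
⌊19/9⌋ = 2, remainder 1
⌊9/1⌋ = 9, remainder 0

[0; 2, 1, 2, 2, 9]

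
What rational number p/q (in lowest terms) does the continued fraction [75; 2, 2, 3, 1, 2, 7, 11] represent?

377049/5000

Start with 11.
7 + 1/(11/1) = 7 + 1/11 = 78/11
2 + 1/(78/11) = 2 + 11/78 = 167/78
1 + 1/(167/78) = 1 + 78/167 = 245/167
3 + 1/(245/167) = 3 + 167/245 = 902/245
2 + 1/(902/245) = 2 + 245/902 = 2049/902
2 + 1/(2049/902) = 2 + 902/2049 = 5000/2049
75 + 1/(5000/2049) = 75 + 2049/5000 = 377049/5000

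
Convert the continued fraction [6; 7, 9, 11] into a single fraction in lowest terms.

a_0 = 6: 6/1
a_1 = 7: 43/7
a_2 = 9: 393/64
a_3 = 11: 4366/711

4366/711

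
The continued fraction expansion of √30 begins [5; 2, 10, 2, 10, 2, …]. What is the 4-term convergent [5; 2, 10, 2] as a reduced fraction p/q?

241/44

Compute successive convergents:
a_0 = 5: 5/1
a_1 = 2: 11/2
a_2 = 10: 115/21
a_3 = 2: 241/44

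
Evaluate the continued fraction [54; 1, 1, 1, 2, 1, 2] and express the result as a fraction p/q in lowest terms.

a_0 = 54: 54/1
a_1 = 1: 55/1
a_2 = 1: 109/2
a_3 = 1: 164/3
a_4 = 2: 437/8
a_5 = 1: 601/11
a_6 = 2: 1639/30

1639/30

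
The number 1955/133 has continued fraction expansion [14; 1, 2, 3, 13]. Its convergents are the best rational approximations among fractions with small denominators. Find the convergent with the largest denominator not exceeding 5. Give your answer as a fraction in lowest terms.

List convergents until the denominator exceeds the bound:
a_0 = 14: 14/1  (≤ bound)
a_1 = 1: 15/1  (≤ bound)
a_2 = 2: 44/3  (≤ bound)
a_3 = 3: 147/10  (> 5, stop)

44/3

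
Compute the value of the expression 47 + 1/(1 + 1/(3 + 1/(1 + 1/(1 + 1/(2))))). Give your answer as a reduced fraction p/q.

1099/23

a_0 = 47: 47/1
a_1 = 1: 48/1
a_2 = 3: 191/4
a_3 = 1: 239/5
a_4 = 1: 430/9
a_5 = 2: 1099/23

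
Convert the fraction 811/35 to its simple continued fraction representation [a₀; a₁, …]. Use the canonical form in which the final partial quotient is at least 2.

Run the Euclidean algorithm, recording each quotient:
⌊811/35⌋ = 23, remainder 6
⌊35/6⌋ = 5, remainder 5
⌊6/5⌋ = 1, remainder 1
⌊5/1⌋ = 5, remainder 0

[23; 5, 1, 5]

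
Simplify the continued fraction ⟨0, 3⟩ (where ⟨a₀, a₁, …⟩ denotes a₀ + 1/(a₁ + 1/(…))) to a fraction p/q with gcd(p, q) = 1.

1/3

Build up convergents one term at a time:
a_0 = 0: 0/1
a_1 = 3: 1/3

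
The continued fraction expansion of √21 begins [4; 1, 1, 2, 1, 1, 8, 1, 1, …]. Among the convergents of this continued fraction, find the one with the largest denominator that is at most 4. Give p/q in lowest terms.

9/2

a_0 = 4: 4/1  (≤ bound)
a_1 = 1: 5/1  (≤ bound)
a_2 = 1: 9/2  (≤ bound)
a_3 = 2: 23/5  (> 4, stop)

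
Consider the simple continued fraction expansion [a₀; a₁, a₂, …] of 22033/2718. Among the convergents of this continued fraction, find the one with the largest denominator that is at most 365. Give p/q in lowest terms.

a_0 = 8: 8/1  (≤ bound)
a_1 = 9: 73/9  (≤ bound)
a_2 = 2: 154/19  (≤ bound)
a_3 = 2: 381/47  (≤ bound)
a_4 = 7: 2821/348  (≤ bound)
a_5 = 1: 3202/395  (> 365, stop)

2821/348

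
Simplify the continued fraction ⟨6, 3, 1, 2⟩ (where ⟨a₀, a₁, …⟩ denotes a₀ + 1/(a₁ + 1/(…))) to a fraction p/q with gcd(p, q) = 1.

69/11

Start with 2.
1 + 1/(2/1) = 1 + 1/2 = 3/2
3 + 1/(3/2) = 3 + 2/3 = 11/3
6 + 1/(11/3) = 6 + 3/11 = 69/11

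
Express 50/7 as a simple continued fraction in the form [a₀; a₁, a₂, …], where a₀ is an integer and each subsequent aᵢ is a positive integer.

⌊50/7⌋ = 7, remainder 1
⌊7/1⌋ = 7, remainder 0

[7; 7]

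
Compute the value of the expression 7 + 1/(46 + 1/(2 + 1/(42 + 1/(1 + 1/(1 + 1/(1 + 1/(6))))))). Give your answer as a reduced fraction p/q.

Compute successive convergents:
a_0 = 7: 7/1
a_1 = 46: 323/46
a_2 = 2: 653/93
a_3 = 42: 27749/3952
a_4 = 1: 28402/4045
a_5 = 1: 56151/7997
a_6 = 1: 84553/12042
a_7 = 6: 563469/80249

563469/80249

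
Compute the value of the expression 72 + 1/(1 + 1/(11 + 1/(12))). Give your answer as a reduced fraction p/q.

10573/145

Work from the innermost term outward:
Start with 12.
11 + 1/(12/1) = 11 + 1/12 = 133/12
1 + 1/(133/12) = 1 + 12/133 = 145/133
72 + 1/(145/133) = 72 + 133/145 = 10573/145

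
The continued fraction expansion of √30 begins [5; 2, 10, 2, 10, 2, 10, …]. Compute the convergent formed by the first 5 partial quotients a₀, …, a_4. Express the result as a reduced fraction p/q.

a_0 = 5: 5/1
a_1 = 2: 11/2
a_2 = 10: 115/21
a_3 = 2: 241/44
a_4 = 10: 2525/461

2525/461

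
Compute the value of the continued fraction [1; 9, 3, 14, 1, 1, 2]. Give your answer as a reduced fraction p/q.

2313/2089

Compute successive convergents:
a_0 = 1: 1/1
a_1 = 9: 10/9
a_2 = 3: 31/28
a_3 = 14: 444/401
a_4 = 1: 475/429
a_5 = 1: 919/830
a_6 = 2: 2313/2089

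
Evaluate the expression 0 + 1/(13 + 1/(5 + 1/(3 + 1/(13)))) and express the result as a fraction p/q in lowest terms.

Start with 13.
3 + 1/(13/1) = 3 + 1/13 = 40/13
5 + 1/(40/13) = 5 + 13/40 = 213/40
13 + 1/(213/40) = 13 + 40/213 = 2809/213
0 + 1/(2809/213) = 0 + 213/2809 = 213/2809

213/2809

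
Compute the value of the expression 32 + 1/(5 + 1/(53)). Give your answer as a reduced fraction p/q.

Work from the innermost term outward:
Start with 53.
5 + 1/(53/1) = 5 + 1/53 = 266/53
32 + 1/(266/53) = 32 + 53/266 = 8565/266

8565/266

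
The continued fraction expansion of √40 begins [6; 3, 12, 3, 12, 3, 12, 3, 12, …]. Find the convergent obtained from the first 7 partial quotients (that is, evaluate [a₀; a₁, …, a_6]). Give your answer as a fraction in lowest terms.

Start with 12.
3 + 1/(12/1) = 3 + 1/12 = 37/12
12 + 1/(37/12) = 12 + 12/37 = 456/37
3 + 1/(456/37) = 3 + 37/456 = 1405/456
12 + 1/(1405/456) = 12 + 456/1405 = 17316/1405
3 + 1/(17316/1405) = 3 + 1405/17316 = 53353/17316
6 + 1/(53353/17316) = 6 + 17316/53353 = 337434/53353

337434/53353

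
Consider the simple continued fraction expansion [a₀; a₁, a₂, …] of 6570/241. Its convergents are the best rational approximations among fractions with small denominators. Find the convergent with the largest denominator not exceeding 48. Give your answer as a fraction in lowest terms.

627/23

a_0 = 27: 27/1  (≤ bound)
a_1 = 3: 82/3  (≤ bound)
a_2 = 1: 109/4  (≤ bound)
a_3 = 4: 518/19  (≤ bound)
a_4 = 1: 627/23  (≤ bound)
a_5 = 2: 1772/65  (> 48, stop)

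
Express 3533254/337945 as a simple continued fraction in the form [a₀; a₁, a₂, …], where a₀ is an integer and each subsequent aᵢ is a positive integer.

[10; 2, 5, 14, 3, 6, 3, 35]

Repeatedly divide and take the remainder:
3533254 ÷ 337945 → quotient 10, remainder 153804
337945 ÷ 153804 → quotient 2, remainder 30337
153804 ÷ 30337 → quotient 5, remainder 2119
30337 ÷ 2119 → quotient 14, remainder 671
2119 ÷ 671 → quotient 3, remainder 106
671 ÷ 106 → quotient 6, remainder 35
106 ÷ 35 → quotient 3, remainder 1
35 ÷ 1 → quotient 35, remainder 0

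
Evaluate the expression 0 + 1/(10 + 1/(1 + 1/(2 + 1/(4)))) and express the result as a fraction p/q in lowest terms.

Build up convergents one term at a time:
a_0 = 0: 0/1
a_1 = 10: 1/10
a_2 = 1: 1/11
a_3 = 2: 3/32
a_4 = 4: 13/139

13/139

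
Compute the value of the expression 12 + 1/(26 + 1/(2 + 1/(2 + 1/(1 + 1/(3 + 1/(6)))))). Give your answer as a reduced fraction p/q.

51847/4307

Start with 6.
3 + 1/(6/1) = 3 + 1/6 = 19/6
1 + 1/(19/6) = 1 + 6/19 = 25/19
2 + 1/(25/19) = 2 + 19/25 = 69/25
2 + 1/(69/25) = 2 + 25/69 = 163/69
26 + 1/(163/69) = 26 + 69/163 = 4307/163
12 + 1/(4307/163) = 12 + 163/4307 = 51847/4307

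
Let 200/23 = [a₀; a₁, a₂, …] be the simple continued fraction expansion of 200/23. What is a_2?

Run the Euclidean algorithm, recording each quotient:
200 ÷ 23 → quotient 8, remainder 16
23 ÷ 16 → quotient 1, remainder 7
16 ÷ 7 → quotient 2, remainder 2

2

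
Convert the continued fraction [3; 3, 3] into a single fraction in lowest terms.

33/10

a_0 = 3: 3/1
a_1 = 3: 10/3
a_2 = 3: 33/10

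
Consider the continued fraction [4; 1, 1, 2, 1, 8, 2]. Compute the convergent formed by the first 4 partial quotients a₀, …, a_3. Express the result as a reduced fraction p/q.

23/5

a_0 = 4: 4/1
a_1 = 1: 5/1
a_2 = 1: 9/2
a_3 = 2: 23/5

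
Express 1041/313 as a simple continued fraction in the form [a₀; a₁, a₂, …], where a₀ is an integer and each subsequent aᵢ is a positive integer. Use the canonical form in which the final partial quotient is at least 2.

[3; 3, 14, 1, 1, 3]

1041 ÷ 313 → quotient 3, remainder 102
313 ÷ 102 → quotient 3, remainder 7
102 ÷ 7 → quotient 14, remainder 4
7 ÷ 4 → quotient 1, remainder 3
4 ÷ 3 → quotient 1, remainder 1
3 ÷ 1 → quotient 3, remainder 0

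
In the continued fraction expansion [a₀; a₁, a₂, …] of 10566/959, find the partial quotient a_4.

Run the Euclidean algorithm, recording each quotient:
10566 ÷ 959 → quotient 11, remainder 17
959 ÷ 17 → quotient 56, remainder 7
17 ÷ 7 → quotient 2, remainder 3
7 ÷ 3 → quotient 2, remainder 1
3 ÷ 1 → quotient 3, remainder 0

3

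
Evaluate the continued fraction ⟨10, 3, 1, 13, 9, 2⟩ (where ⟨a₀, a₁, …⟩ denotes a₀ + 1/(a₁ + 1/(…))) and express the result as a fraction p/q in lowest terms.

a_0 = 10: 10/1
a_1 = 3: 31/3
a_2 = 1: 41/4
a_3 = 13: 564/55
a_4 = 9: 5117/499
a_5 = 2: 10798/1053

10798/1053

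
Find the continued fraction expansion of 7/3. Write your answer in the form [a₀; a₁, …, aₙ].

[2; 3]

⌊7/3⌋ = 2, remainder 1
⌊3/1⌋ = 3, remainder 0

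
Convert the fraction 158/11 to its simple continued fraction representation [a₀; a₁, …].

Run the Euclidean algorithm, recording each quotient:
⌊158/11⌋ = 14, remainder 4
⌊11/4⌋ = 2, remainder 3
⌊4/3⌋ = 1, remainder 1
⌊3/1⌋ = 3, remainder 0

[14; 2, 1, 3]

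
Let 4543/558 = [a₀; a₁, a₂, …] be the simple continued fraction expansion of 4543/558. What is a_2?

15

Apply division with remainder until the remainder is 0:
⌊4543/558⌋ = 8, remainder 79
⌊558/79⌋ = 7, remainder 5
⌊79/5⌋ = 15, remainder 4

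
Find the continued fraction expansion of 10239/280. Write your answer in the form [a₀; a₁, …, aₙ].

10239 ÷ 280 → quotient 36, remainder 159
280 ÷ 159 → quotient 1, remainder 121
159 ÷ 121 → quotient 1, remainder 38
121 ÷ 38 → quotient 3, remainder 7
38 ÷ 7 → quotient 5, remainder 3
7 ÷ 3 → quotient 2, remainder 1
3 ÷ 1 → quotient 3, remainder 0

[36; 1, 1, 3, 5, 2, 3]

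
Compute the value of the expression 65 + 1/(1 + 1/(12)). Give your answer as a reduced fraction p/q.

Collapse the nested fraction from the inside out:
Start with 12.
1 + 1/(12/1) = 1 + 1/12 = 13/12
65 + 1/(13/12) = 65 + 12/13 = 857/13

857/13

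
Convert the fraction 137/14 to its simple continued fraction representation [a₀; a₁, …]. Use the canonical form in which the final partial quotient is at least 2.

[9; 1, 3, 1, 2]

137 = 9·14 + 11, so a_0 = 9
14 = 1·11 + 3, so a_1 = 1
11 = 3·3 + 2, so a_2 = 3
3 = 1·2 + 1, so a_3 = 1
2 = 2·1 + 0, so a_4 = 2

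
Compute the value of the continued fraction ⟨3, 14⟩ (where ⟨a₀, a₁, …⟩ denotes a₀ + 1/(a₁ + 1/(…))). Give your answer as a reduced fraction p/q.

Start with 14.
3 + 1/(14/1) = 3 + 1/14 = 43/14

43/14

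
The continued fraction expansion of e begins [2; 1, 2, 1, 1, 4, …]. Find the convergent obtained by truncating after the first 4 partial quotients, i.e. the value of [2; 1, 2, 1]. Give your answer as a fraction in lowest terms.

Start with 1.
2 + 1/(1/1) = 2 + 1/1 = 3/1
1 + 1/(3/1) = 1 + 1/3 = 4/3
2 + 1/(4/3) = 2 + 3/4 = 11/4

11/4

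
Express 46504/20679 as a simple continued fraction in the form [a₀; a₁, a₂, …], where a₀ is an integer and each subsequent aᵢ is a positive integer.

[2; 4, 54, 5, 1, 15]

46504 = 2·20679 + 5146, so a_0 = 2
20679 = 4·5146 + 95, so a_1 = 4
5146 = 54·95 + 16, so a_2 = 54
95 = 5·16 + 15, so a_3 = 5
16 = 1·15 + 1, so a_4 = 1
15 = 15·1 + 0, so a_5 = 15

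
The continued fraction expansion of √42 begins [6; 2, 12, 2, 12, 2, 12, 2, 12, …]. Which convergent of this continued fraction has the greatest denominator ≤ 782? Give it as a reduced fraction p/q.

4206/649

a_0 = 6: 6/1  (≤ bound)
a_1 = 2: 13/2  (≤ bound)
a_2 = 12: 162/25  (≤ bound)
a_3 = 2: 337/52  (≤ bound)
a_4 = 12: 4206/649  (≤ bound)
a_5 = 2: 8749/1350  (> 782, stop)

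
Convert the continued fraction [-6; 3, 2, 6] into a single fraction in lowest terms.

-257/45

Starting at the tail and folding back:
Start with 6.
2 + 1/(6/1) = 2 + 1/6 = 13/6
3 + 1/(13/6) = 3 + 6/13 = 45/13
-6 + 1/(45/13) = -6 + 13/45 = -257/45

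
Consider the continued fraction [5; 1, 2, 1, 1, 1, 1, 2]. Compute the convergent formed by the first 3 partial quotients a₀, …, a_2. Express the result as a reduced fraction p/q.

Use the convergent recurrence hₖ = aₖ·hₖ₋₁ + hₖ₋₂ (and likewise for the denominators kₖ):
a_0 = 5: 5/1
a_1 = 1: 6/1
a_2 = 2: 17/3

17/3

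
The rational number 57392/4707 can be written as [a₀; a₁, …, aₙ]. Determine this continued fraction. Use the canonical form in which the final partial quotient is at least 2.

[12; 5, 5, 2, 3, 2, 10]

Apply division with remainder until the remainder is 0:
57392 = 12·4707 + 908, so a_0 = 12
4707 = 5·908 + 167, so a_1 = 5
908 = 5·167 + 73, so a_2 = 5
167 = 2·73 + 21, so a_3 = 2
73 = 3·21 + 10, so a_4 = 3
21 = 2·10 + 1, so a_5 = 2
10 = 10·1 + 0, so a_6 = 10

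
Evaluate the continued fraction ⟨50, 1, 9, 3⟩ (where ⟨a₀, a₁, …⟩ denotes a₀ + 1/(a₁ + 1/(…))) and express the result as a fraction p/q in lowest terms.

1578/31

a_0 = 50: 50/1
a_1 = 1: 51/1
a_2 = 9: 509/10
a_3 = 3: 1578/31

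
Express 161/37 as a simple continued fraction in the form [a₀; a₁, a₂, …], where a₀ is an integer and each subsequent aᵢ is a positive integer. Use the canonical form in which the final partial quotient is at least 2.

161 ÷ 37 → quotient 4, remainder 13
37 ÷ 13 → quotient 2, remainder 11
13 ÷ 11 → quotient 1, remainder 2
11 ÷ 2 → quotient 5, remainder 1
2 ÷ 1 → quotient 2, remainder 0

[4; 2, 1, 5, 2]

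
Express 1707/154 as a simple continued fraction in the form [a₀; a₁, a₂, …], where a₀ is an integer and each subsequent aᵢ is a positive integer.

Apply division with remainder until the remainder is 0:
1707 ÷ 154 → quotient 11, remainder 13
154 ÷ 13 → quotient 11, remainder 11
13 ÷ 11 → quotient 1, remainder 2
11 ÷ 2 → quotient 5, remainder 1
2 ÷ 1 → quotient 2, remainder 0

[11; 11, 1, 5, 2]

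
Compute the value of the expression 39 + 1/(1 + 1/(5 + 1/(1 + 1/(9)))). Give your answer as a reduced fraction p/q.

2750/69

a_0 = 39: 39/1
a_1 = 1: 40/1
a_2 = 5: 239/6
a_3 = 1: 279/7
a_4 = 9: 2750/69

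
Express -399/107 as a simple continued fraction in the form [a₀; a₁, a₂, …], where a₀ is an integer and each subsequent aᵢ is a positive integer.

Apply division with remainder until the remainder is 0:
-399 ÷ 107 → quotient -4, remainder 29
107 ÷ 29 → quotient 3, remainder 20
29 ÷ 20 → quotient 1, remainder 9
20 ÷ 9 → quotient 2, remainder 2
9 ÷ 2 → quotient 4, remainder 1
2 ÷ 1 → quotient 2, remainder 0

[-4; 3, 1, 2, 4, 2]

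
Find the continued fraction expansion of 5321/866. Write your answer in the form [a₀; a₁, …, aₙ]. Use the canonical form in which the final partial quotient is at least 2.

[6; 6, 1, 12, 1, 8]

Run the Euclidean algorithm, recording each quotient:
5321 ÷ 866 → quotient 6, remainder 125
866 ÷ 125 → quotient 6, remainder 116
125 ÷ 116 → quotient 1, remainder 9
116 ÷ 9 → quotient 12, remainder 8
9 ÷ 8 → quotient 1, remainder 1
8 ÷ 1 → quotient 8, remainder 0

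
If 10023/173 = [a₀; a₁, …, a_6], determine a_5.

1

Run the Euclidean algorithm, recording each quotient:
10023 = 57·173 + 162, so a_0 = 57
173 = 1·162 + 11, so a_1 = 1
162 = 14·11 + 8, so a_2 = 14
11 = 1·8 + 3, so a_3 = 1
8 = 2·3 + 2, so a_4 = 2
3 = 1·2 + 1, so a_5 = 1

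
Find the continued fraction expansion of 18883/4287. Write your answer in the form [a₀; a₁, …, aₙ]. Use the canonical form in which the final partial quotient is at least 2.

[4; 2, 2, 8, 11, 4, 2]

Apply division with remainder until the remainder is 0:
⌊18883/4287⌋ = 4, remainder 1735
⌊4287/1735⌋ = 2, remainder 817
⌊1735/817⌋ = 2, remainder 101
⌊817/101⌋ = 8, remainder 9
⌊101/9⌋ = 11, remainder 2
⌊9/2⌋ = 4, remainder 1
⌊2/1⌋ = 2, remainder 0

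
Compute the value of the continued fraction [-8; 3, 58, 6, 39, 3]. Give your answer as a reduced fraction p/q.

-956876/124779

Starting at the tail and folding back:
Start with 3.
39 + 1/(3/1) = 39 + 1/3 = 118/3
6 + 1/(118/3) = 6 + 3/118 = 711/118
58 + 1/(711/118) = 58 + 118/711 = 41356/711
3 + 1/(41356/711) = 3 + 711/41356 = 124779/41356
-8 + 1/(124779/41356) = -8 + 41356/124779 = -956876/124779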